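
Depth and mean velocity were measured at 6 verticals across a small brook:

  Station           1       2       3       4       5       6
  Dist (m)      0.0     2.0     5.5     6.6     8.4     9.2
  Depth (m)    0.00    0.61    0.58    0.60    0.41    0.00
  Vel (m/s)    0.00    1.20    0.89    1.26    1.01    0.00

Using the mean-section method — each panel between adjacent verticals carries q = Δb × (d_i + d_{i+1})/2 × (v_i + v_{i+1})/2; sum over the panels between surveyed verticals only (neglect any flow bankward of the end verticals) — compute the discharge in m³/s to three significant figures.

4.35 m³/s

Panel 1-2: Δb = 2 m, d̄ = (0.00+0.61)/2 = 0.305, v̄ = (0.00+1.20)/2 = 0.6 → q = 2×0.305×0.6 = 0.3660 m³/s
Panel 2-3: Δb = 3.5 m, d̄ = (0.61+0.58)/2 = 0.595, v̄ = (1.20+0.89)/2 = 1.045 → q = 3.5×0.595×1.045 = 2.176 m³/s
Panel 3-4: Δb = 1.1 m, d̄ = (0.58+0.60)/2 = 0.59, v̄ = (0.89+1.26)/2 = 1.075 → q = 1.1×0.59×1.075 = 0.6977 m³/s
Panel 4-5: Δb = 1.8 m, d̄ = (0.60+0.41)/2 = 0.505, v̄ = (1.26+1.01)/2 = 1.135 → q = 1.8×0.505×1.135 = 1.032 m³/s
Panel 5-6: Δb = 0.8 m, d̄ = (0.41+0.00)/2 = 0.205, v̄ = (1.01+0.00)/2 = 0.505 → q = 0.8×0.205×0.505 = 0.08282 m³/s
Q = Σ q = 4.354 m³/s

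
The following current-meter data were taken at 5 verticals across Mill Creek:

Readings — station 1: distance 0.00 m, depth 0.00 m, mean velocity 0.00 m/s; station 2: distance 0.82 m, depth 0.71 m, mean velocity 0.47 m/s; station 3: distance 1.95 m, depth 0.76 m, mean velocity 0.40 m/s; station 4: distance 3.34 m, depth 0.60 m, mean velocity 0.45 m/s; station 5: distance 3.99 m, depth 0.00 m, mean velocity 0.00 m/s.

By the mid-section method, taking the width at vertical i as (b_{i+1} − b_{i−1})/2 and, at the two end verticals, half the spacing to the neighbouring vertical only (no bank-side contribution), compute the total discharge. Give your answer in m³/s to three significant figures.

0.984 m³/s

w_2 = (1.95 − 0.00)/2 = 0.975 m; q_2 = 0.47 × 0.71 × 0.975 = 0.3254 m³/s
w_3 = (3.34 − 0.82)/2 = 1.26 m; q_3 = 0.40 × 0.76 × 1.26 = 0.3830 m³/s
w_4 = (3.99 − 1.95)/2 = 1.02 m; q_4 = 0.45 × 0.60 × 1.02 = 0.2754 m³/s
Stations 1, 5 contribute zero (depth or velocity is 0).
Q = Σ qᵢ = 0.9838 m³/s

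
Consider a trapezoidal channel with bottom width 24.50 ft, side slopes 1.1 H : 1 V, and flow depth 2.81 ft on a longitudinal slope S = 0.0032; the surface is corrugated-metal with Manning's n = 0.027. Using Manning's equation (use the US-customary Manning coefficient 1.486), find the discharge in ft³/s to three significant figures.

428 ft³/s

A = (b + z·y)·y = (24.50 + 1.1×2.81)×2.81 = 77.53 ft²
P = b + 2y√(1+z²) = 24.50 + 2×2.81×√(1+1.1²) = 32.85 ft
R = A/P = 77.53/32.85 = 2.360 ft
Q = (1.486/n)·A·R^(2/3)·S^(1/2) = (1.486/0.027) × 77.53 × 2.360^(2/3) × 0.0032^(1/2) = 427.8 ft³/s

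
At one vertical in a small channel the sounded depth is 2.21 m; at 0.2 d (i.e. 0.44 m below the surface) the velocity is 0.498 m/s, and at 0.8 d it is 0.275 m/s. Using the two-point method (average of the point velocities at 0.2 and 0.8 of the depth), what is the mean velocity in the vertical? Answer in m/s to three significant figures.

v̄ = (0.498 + 0.275) / 2 = 0.3865 m/s

0.387 m/s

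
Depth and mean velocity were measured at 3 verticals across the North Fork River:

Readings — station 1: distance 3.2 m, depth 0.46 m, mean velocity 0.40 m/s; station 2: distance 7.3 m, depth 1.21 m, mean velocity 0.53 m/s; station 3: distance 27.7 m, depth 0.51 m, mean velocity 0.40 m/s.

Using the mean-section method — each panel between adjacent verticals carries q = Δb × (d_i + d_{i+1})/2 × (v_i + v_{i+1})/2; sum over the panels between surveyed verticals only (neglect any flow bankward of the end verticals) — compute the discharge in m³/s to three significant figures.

Panel 1-2: Δb = 4.1 m, d̄ = (0.46+1.21)/2 = 0.835, v̄ = (0.40+0.53)/2 = 0.465 → q = 4.1×0.835×0.465 = 1.592 m³/s
Panel 2-3: Δb = 20.4 m, d̄ = (1.21+0.51)/2 = 0.86, v̄ = (0.53+0.40)/2 = 0.465 → q = 20.4×0.86×0.465 = 8.158 m³/s
Q = Σ q = 9.750 m³/s

9.75 m³/s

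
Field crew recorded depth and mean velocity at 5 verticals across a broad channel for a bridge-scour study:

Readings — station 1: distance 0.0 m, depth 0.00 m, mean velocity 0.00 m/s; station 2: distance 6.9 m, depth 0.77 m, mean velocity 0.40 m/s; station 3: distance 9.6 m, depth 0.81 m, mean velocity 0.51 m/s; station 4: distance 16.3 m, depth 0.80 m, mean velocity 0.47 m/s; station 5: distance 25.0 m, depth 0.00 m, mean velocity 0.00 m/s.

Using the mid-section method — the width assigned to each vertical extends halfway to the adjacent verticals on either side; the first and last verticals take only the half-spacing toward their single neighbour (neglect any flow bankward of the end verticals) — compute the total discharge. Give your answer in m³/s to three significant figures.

w_2 = (9.6 − 0.0)/2 = 4.8 m; q_2 = 0.40 × 0.77 × 4.8 = 1.478 m³/s
w_3 = (16.3 − 6.9)/2 = 4.7 m; q_3 = 0.51 × 0.81 × 4.7 = 1.942 m³/s
w_4 = (25.0 − 9.6)/2 = 7.7 m; q_4 = 0.47 × 0.80 × 7.7 = 2.895 m³/s
Stations 1, 5 contribute zero (depth or velocity is 0).
Q = Σ qᵢ = 6.315 m³/s

6.32 m³/s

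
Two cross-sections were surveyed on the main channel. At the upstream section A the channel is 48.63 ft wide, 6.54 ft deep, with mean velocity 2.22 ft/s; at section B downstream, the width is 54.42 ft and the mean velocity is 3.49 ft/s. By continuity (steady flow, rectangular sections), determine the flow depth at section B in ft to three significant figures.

3.72 ft

Q = A₁V₁ = (48.63×6.54) × 2.22 = 706.0 ft³/s
d₂ = Q/(b₂ V₂) = 706.0/(54.42×3.49) = 3.718 ft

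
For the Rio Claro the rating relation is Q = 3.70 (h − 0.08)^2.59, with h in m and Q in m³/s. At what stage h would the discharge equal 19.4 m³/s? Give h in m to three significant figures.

1.98 m

h − h₀ = (Q/C)^(1/b) = (19.4/3.70)^(1/2.59) = 1.896 m
h = 0.08 + 1.896 = 1.976 m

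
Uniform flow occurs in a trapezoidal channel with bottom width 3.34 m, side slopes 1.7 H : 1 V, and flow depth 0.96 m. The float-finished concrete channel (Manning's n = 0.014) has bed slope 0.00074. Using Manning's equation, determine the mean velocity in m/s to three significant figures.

A = (b + z·y)·y = (3.34 + 1.7×0.96)×0.96 = 4.773 m²
P = b + 2y√(1+z²) = 3.34 + 2×0.96×√(1+1.7²) = 7.127 m
R = A/P = 4.773/7.127 = 0.6697 m
Q = (1/n)·A·R^(2/3)·S^(1/2) = (1/0.014) × 4.773 × 0.6697^(2/3) × 0.00074^(1/2) = 7.099 m³/s
V = Q/A = 7.099/4.773 = 1.487 m/s

1.49 m/s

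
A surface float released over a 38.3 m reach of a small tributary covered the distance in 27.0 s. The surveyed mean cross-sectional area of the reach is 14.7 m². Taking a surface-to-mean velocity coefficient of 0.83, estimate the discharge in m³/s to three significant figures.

v_surface = L / t̄ = 38.3 / 27 = 1.419 m/s
v_mean = 0.83 × 1.419 = 1.177 m/s
Q = A × v_mean = 14.7 × 1.177 = 17.31 m³/s

17.3 m³/s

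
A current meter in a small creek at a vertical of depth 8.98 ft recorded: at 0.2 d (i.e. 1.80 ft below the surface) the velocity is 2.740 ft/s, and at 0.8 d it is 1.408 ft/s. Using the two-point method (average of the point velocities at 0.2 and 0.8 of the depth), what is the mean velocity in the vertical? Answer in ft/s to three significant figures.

v̄ = (2.740 + 1.408) / 2 = 2.074 ft/s

2.07 ft/s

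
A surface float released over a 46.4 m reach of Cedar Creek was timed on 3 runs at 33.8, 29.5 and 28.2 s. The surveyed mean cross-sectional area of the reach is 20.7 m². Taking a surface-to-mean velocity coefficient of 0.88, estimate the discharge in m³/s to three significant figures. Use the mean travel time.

t̄ = (33.8 + 29.5 + 28.2) / 3 = 30.5 s
v_surface = L / t̄ = 46.4 / 30.5 = 1.521 m/s
v_mean = 0.88 × 1.521 = 1.339 m/s
Q = A × v_mean = 20.7 × 1.339 = 27.71 m³/s

27.7 m³/s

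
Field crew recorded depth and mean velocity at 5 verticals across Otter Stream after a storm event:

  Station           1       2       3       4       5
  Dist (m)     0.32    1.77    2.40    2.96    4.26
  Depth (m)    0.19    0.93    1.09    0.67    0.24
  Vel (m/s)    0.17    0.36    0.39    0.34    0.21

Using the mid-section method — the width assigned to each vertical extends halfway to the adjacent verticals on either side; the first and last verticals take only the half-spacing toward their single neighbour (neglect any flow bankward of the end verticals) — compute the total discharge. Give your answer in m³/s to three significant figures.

w_1 = (1.77 − 0.32)/2 = 0.725 m; q_1 = 0.17 × 0.19 × 0.725 = 0.02342 m³/s
w_2 = (2.40 − 0.32)/2 = 1.04 m; q_2 = 0.36 × 0.93 × 1.04 = 0.3482 m³/s
w_3 = (2.96 − 1.77)/2 = 0.595 m; q_3 = 0.39 × 1.09 × 0.595 = 0.2529 m³/s
w_4 = (4.26 − 2.40)/2 = 0.93 m; q_4 = 0.34 × 0.67 × 0.93 = 0.2119 m³/s
w_5 = (4.26 − 2.96)/2 = 0.65 m; q_5 = 0.21 × 0.24 × 0.65 = 0.03276 m³/s
Q = Σ qᵢ = 0.8692 m³/s

0.869 m³/s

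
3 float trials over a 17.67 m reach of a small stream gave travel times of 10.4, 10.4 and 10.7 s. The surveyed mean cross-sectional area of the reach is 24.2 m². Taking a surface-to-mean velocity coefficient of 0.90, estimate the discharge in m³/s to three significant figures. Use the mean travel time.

36.7 m³/s

t̄ = (10.4 + 10.4 + 10.7) / 3 = 10.5 s
v_surface = L / t̄ = 17.67 / 10.5 = 1.683 m/s
v_mean = 0.90 × 1.683 = 1.515 m/s
Q = A × v_mean = 24.2 × 1.515 = 36.65 m³/s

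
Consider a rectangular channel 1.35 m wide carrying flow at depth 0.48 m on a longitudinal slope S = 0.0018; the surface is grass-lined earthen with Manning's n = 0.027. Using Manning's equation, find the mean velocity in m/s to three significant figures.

A = b·y = 1.35 × 0.48 = 0.6480 m²
P = b + 2y = 1.35 + 2×0.48 = 2.310 m
R = A/P = 0.6480/2.310 = 0.2805 m
Q = (1/n)·A·R^(2/3)·S^(1/2) = (1/0.027) × 0.6480 × 0.2805^(2/3) × 0.0018^(1/2) = 0.4363 m³/s
V = Q/A = 0.4363/0.6480 = 0.6734 m/s

0.673 m/s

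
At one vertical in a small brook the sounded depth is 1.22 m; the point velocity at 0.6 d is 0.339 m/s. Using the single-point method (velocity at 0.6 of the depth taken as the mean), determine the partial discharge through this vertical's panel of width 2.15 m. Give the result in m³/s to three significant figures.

0.889 m³/s

v̄ = v₀.₆ = 0.339 m/s
q = v̄ × d × w = 0.3390 × 1.22 × 2.15 = 0.8892 m³/s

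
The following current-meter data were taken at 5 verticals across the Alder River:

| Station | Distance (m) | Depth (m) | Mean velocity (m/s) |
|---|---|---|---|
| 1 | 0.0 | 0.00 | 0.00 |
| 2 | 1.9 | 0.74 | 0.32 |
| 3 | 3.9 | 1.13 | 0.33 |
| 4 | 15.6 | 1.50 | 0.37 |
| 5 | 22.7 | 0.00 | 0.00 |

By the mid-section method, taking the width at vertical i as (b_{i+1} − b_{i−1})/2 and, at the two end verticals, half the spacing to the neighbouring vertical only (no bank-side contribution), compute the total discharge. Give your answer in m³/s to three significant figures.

8.23 m³/s

w_2 = (3.9 − 0.0)/2 = 1.95 m; q_2 = 0.32 × 0.74 × 1.95 = 0.4618 m³/s
w_3 = (15.6 − 1.9)/2 = 6.85 m; q_3 = 0.33 × 1.13 × 6.85 = 2.554 m³/s
w_4 = (22.7 − 3.9)/2 = 9.4 m; q_4 = 0.37 × 1.50 × 9.4 = 5.217 m³/s
Stations 1, 5 contribute zero (depth or velocity is 0).
Q = Σ qᵢ = 8.233 m³/s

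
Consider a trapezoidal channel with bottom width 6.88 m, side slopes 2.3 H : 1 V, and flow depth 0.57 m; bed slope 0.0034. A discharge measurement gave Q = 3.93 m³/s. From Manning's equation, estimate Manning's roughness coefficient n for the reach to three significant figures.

A = (b + z·y)·y = (6.88 + 2.3×0.57)×0.57 = 4.669 m²
P = b + 2y√(1+z²) = 6.88 + 2×0.57×√(1+2.3²) = 9.739 m
R = A/P = 4.669/9.739 = 0.4794 m
n = (1/Q)·A·R^(2/3)·S^(1/2) = (1/3.93) × 4.669 × 0.6125 × 0.05831 = 0.04243

0.0424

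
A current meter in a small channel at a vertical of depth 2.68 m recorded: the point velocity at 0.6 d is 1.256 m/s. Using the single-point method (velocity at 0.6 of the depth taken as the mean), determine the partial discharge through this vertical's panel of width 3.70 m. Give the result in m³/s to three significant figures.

12.5 m³/s

v̄ = v₀.₆ = 1.256 m/s
q = v̄ × d × w = 1.256 × 2.68 × 3.70 = 12.45 m³/s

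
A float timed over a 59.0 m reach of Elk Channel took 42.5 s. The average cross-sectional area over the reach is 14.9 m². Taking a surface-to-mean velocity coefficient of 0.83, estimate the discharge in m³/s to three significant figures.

v_surface = L / t̄ = 59.0 / 42.5 = 1.388 m/s
v_mean = 0.83 × 1.388 = 1.152 m/s
Q = A × v_mean = 14.9 × 1.152 = 17.17 m³/s

17.2 m³/s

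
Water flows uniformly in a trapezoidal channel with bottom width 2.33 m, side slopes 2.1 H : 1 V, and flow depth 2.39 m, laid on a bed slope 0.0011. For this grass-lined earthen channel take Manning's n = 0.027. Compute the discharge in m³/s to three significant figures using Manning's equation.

25.8 m³/s

A = (b + z·y)·y = (2.33 + 2.1×2.39)×2.39 = 17.56 m²
P = b + 2y√(1+z²) = 2.33 + 2×2.39×√(1+2.1²) = 13.45 m
R = A/P = 17.56/13.45 = 1.306 m
Q = (1/n)·A·R^(2/3)·S^(1/2) = (1/0.027) × 17.56 × 1.306^(2/3) × 0.0011^(1/2) = 25.78 m³/s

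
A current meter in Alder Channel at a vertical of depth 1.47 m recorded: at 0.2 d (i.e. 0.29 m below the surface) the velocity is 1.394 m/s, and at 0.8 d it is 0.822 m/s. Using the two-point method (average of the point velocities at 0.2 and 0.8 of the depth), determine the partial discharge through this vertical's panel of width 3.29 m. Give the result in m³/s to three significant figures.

5.36 m³/s

v̄ = (1.394 + 0.822) / 2 = 1.108 m/s
q = v̄ × d × w = 1.108 × 1.47 × 3.29 = 5.359 m³/s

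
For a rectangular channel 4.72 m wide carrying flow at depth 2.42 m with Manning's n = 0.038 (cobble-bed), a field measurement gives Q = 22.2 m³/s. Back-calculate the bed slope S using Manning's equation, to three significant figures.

0.00430

A = b·y = 4.72 × 2.42 = 11.42 m²
P = b + 2y = 4.72 + 2×2.42 = 9.560 m
R = A/P = 11.42/9.560 = 1.195 m
S = (Q·n / (1·A·R^(2/3)))² = (22.2×0.038 / (1×11.42×1.126))² = 0.004302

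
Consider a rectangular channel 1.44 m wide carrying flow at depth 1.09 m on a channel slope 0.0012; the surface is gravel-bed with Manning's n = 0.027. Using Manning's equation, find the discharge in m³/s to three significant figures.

1.15 m³/s

A = b·y = 1.44 × 1.09 = 1.570 m²
P = b + 2y = 1.44 + 2×1.09 = 3.620 m
R = A/P = 1.570/3.620 = 0.4336 m
Q = (1/n)·A·R^(2/3)·S^(1/2) = (1/0.027) × 1.570 × 0.4336^(2/3) × 0.0012^(1/2) = 1.154 m³/s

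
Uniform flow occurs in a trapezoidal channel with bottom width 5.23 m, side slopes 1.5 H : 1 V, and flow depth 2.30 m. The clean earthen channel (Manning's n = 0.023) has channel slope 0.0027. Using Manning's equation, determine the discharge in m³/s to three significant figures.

58.5 m³/s

A = (b + z·y)·y = (5.23 + 1.5×2.30)×2.30 = 19.96 m²
P = b + 2y√(1+z²) = 5.23 + 2×2.30×√(1+1.5²) = 13.52 m
R = A/P = 19.96/13.52 = 1.476 m
Q = (1/n)·A·R^(2/3)·S^(1/2) = (1/0.023) × 19.96 × 1.476^(2/3) × 0.0027^(1/2) = 58.48 m³/s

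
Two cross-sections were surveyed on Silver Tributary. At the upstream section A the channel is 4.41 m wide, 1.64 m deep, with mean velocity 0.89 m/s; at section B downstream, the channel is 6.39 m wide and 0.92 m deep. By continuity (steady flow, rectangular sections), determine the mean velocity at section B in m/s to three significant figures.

1.09 m/s

Q = A₁V₁ = (4.41×1.64) × 0.89 = 6.437 m³/s
A₂ = 6.39 × 0.92 = 5.879 m²
V₂ = Q/A₂ = 6.437/5.879 = 1.095 m/s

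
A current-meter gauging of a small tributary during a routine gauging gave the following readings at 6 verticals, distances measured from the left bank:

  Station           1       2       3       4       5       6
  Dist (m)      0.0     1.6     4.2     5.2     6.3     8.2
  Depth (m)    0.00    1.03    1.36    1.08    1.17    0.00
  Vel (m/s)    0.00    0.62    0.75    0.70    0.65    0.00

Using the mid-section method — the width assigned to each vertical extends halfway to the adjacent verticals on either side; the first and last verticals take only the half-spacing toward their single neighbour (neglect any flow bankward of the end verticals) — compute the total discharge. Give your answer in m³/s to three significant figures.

5.11 m³/s

w_2 = (4.2 − 0.0)/2 = 2.1 m; q_2 = 0.62 × 1.03 × 2.1 = 1.341 m³/s
w_3 = (5.2 − 1.6)/2 = 1.8 m; q_3 = 0.75 × 1.36 × 1.8 = 1.836 m³/s
w_4 = (6.3 − 4.2)/2 = 1.05 m; q_4 = 0.70 × 1.08 × 1.05 = 0.7938 m³/s
w_5 = (8.2 − 5.2)/2 = 1.5 m; q_5 = 0.65 × 1.17 × 1.5 = 1.141 m³/s
Stations 1, 6 contribute zero (depth or velocity is 0).
Q = Σ qᵢ = 5.112 m³/s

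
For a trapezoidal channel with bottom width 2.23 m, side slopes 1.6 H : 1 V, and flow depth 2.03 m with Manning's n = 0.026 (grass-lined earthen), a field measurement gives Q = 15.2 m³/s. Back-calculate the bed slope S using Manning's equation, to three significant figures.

A = (b + z·y)·y = (2.23 + 1.6×2.03)×2.03 = 11.12 m²
P = b + 2y√(1+z²) = 2.23 + 2×2.03×√(1+1.6²) = 9.890 m
R = A/P = 11.12/9.890 = 1.124 m
S = (Q·n / (1·A·R^(2/3)))² = (15.2×0.026 / (1×11.12×1.081))² = 0.001080

0.00108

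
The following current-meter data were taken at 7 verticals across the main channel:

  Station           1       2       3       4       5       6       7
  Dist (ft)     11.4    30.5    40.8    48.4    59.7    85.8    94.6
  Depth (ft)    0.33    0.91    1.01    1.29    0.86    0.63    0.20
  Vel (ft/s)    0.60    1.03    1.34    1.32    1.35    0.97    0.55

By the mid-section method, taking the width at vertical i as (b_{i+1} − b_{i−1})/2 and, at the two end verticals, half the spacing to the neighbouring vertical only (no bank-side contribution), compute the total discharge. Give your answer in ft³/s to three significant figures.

w_1 = (30.5 − 11.4)/2 = 9.55 ft; q_1 = 0.60 × 0.33 × 9.55 = 1.891 ft³/s
w_2 = (40.8 − 11.4)/2 = 14.7 ft; q_2 = 1.03 × 0.91 × 14.7 = 13.78 ft³/s
w_3 = (48.4 − 30.5)/2 = 8.95 ft; q_3 = 1.34 × 1.01 × 8.95 = 12.11 ft³/s
w_4 = (59.7 − 40.8)/2 = 9.45 ft; q_4 = 1.32 × 1.29 × 9.45 = 16.09 ft³/s
w_5 = (85.8 − 48.4)/2 = 18.7 ft; q_5 = 1.35 × 0.86 × 18.7 = 21.71 ft³/s
w_6 = (94.6 − 59.7)/2 = 17.45 ft; q_6 = 0.97 × 0.63 × 17.45 = 10.66 ft³/s
w_7 = (94.6 − 85.8)/2 = 4.4 ft; q_7 = 0.55 × 0.20 × 4.4 = 0.4840 ft³/s
Q = Σ qᵢ = 76.73 ft³/s

76.7 ft³/s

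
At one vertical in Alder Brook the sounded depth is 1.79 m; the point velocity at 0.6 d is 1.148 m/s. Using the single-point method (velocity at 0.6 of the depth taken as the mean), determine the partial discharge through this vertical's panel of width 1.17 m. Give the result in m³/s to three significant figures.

2.40 m³/s

v̄ = v₀.₆ = 1.148 m/s
q = v̄ × d × w = 1.148 × 1.79 × 1.17 = 2.404 m³/s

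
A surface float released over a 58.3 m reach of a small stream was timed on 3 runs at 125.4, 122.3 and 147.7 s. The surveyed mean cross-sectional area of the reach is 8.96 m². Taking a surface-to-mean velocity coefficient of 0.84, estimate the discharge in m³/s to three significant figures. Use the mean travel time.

3.33 m³/s

t̄ = (125.4 + 122.3 + 147.7) / 3 = 131.8 s
v_surface = L / t̄ = 58.3 / 131.8 = 0.4423 m/s
v_mean = 0.84 × 0.4423 = 0.3716 m/s
Q = A × v_mean = 8.96 × 0.3716 = 3.329 m³/s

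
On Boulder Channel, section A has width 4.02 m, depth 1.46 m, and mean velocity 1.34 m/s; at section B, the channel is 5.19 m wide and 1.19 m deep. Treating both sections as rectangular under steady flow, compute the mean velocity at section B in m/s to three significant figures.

1.27 m/s

Q = A₁V₁ = (4.02×1.46) × 1.34 = 7.865 m³/s
A₂ = 5.19 × 1.19 = 6.176 m²
V₂ = Q/A₂ = 7.865/6.176 = 1.273 m/s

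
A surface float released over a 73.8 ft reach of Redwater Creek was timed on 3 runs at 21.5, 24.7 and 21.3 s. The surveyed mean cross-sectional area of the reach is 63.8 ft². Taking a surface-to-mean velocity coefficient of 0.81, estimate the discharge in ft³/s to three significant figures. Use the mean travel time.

t̄ = (21.5 + 24.7 + 21.3) / 3 = 22.5 s
v_surface = L / t̄ = 73.8 / 22.5 = 3.280 ft/s
v_mean = 0.81 × 3.280 = 2.657 ft/s
Q = A × v_mean = 63.8 × 2.657 = 169.5 ft³/s

170 ft³/s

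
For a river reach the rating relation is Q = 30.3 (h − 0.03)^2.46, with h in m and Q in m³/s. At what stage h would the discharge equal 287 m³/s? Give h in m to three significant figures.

h − h₀ = (Q/C)^(1/b) = (287/30.3)^(1/2.46) = 2.494 m
h = 0.03 + 2.494 = 2.524 m

2.52 m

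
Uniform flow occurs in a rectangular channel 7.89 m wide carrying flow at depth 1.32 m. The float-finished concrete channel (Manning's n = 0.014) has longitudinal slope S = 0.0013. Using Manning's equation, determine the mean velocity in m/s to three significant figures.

A = b·y = 7.89 × 1.32 = 10.41 m²
P = b + 2y = 7.89 + 2×1.32 = 10.53 m
R = A/P = 10.41/10.53 = 0.9891 m
Q = (1/n)·A·R^(2/3)·S^(1/2) = (1/0.014) × 10.41 × 0.9891^(2/3) × 0.0013^(1/2) = 26.63 m³/s
V = Q/A = 26.63/10.41 = 2.557 m/s

2.56 m/s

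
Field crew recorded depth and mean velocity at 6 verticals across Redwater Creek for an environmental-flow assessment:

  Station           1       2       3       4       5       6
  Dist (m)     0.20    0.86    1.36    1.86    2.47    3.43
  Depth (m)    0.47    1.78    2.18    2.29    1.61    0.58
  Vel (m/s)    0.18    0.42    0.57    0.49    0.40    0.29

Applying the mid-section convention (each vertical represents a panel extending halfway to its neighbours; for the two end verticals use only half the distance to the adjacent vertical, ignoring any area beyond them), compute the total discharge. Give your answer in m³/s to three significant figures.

w_1 = (0.86 − 0.20)/2 = 0.33 m; q_1 = 0.18 × 0.47 × 0.33 = 0.02792 m³/s
w_2 = (1.36 − 0.20)/2 = 0.58 m; q_2 = 0.42 × 1.78 × 0.58 = 0.4336 m³/s
w_3 = (1.86 − 0.86)/2 = 0.5 m; q_3 = 0.57 × 2.18 × 0.5 = 0.6213 m³/s
w_4 = (2.47 − 1.36)/2 = 0.555 m; q_4 = 0.49 × 2.29 × 0.555 = 0.6228 m³/s
w_5 = (3.43 − 1.86)/2 = 0.785 m; q_5 = 0.40 × 1.61 × 0.785 = 0.5055 m³/s
w_6 = (3.43 − 2.47)/2 = 0.48 m; q_6 = 0.29 × 0.58 × 0.48 = 0.08074 m³/s
Q = Σ qᵢ = 2.292 m³/s

2.29 m³/s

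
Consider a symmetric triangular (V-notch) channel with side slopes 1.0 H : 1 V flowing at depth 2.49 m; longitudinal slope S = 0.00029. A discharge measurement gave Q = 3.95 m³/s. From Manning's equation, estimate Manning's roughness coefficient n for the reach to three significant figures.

A = z·y² = 1.0×2.49² = 6.200 m²
P = 2y√(1+z²) = 2×2.49×√(1+1.0²) = 7.043 m
R = A/P = 6.200/7.043 = 0.8803 m
n = (1/Q)·A·R^(2/3)·S^(1/2) = (1/3.95) × 6.200 × 0.9186 × 0.01703 = 0.02455

0.0246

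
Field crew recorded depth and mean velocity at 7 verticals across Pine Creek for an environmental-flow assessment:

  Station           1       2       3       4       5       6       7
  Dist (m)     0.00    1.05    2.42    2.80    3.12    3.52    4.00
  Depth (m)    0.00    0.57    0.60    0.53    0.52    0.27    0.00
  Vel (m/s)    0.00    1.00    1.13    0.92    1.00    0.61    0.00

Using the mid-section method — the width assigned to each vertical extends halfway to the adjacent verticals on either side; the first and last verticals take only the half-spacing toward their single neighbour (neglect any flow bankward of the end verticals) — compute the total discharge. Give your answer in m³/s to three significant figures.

1.71 m³/s

w_2 = (2.42 − 0.00)/2 = 1.21 m; q_2 = 1.00 × 0.57 × 1.21 = 0.6897 m³/s
w_3 = (2.80 − 1.05)/2 = 0.875 m; q_3 = 1.13 × 0.60 × 0.875 = 0.5933 m³/s
w_4 = (3.12 − 2.42)/2 = 0.35 m; q_4 = 0.92 × 0.53 × 0.35 = 0.1707 m³/s
w_5 = (3.52 − 2.80)/2 = 0.36 m; q_5 = 1.00 × 0.52 × 0.36 = 0.1872 m³/s
w_6 = (4.00 − 3.12)/2 = 0.44 m; q_6 = 0.61 × 0.27 × 0.44 = 0.07247 m³/s
Stations 1, 7 contribute zero (depth or velocity is 0).
Q = Σ qᵢ = 1.713 m³/s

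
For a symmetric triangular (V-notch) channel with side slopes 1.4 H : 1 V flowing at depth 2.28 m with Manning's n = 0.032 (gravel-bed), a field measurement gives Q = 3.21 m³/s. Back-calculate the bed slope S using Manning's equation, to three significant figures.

A = z·y² = 1.4×2.28² = 7.278 m²
P = 2y√(1+z²) = 2×2.28×√(1+1.4²) = 7.845 m
R = A/P = 7.278/7.845 = 0.9277 m
S = (Q·n / (1·A·R^(2/3)))² = (3.21×0.032 / (1×7.278×0.9512))² = 0.0002202

0.000220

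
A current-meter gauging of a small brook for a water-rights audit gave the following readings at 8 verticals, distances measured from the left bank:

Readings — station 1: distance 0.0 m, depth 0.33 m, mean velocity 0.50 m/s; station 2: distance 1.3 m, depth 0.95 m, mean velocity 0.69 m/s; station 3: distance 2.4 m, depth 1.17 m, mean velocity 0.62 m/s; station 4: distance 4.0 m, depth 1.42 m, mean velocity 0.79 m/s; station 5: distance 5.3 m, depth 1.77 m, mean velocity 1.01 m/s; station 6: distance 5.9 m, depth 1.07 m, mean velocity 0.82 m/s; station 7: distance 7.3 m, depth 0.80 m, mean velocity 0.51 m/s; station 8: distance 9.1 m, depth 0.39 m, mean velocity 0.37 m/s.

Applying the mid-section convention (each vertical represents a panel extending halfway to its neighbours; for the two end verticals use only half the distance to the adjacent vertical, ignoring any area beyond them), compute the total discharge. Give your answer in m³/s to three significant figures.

6.86 m³/s

w_1 = (1.3 − 0.0)/2 = 0.65 m; q_1 = 0.50 × 0.33 × 0.65 = 0.1073 m³/s
w_2 = (2.4 − 0.0)/2 = 1.2 m; q_2 = 0.69 × 0.95 × 1.2 = 0.7866 m³/s
w_3 = (4.0 − 1.3)/2 = 1.35 m; q_3 = 0.62 × 1.17 × 1.35 = 0.9793 m³/s
w_4 = (5.3 − 2.4)/2 = 1.45 m; q_4 = 0.79 × 1.42 × 1.45 = 1.627 m³/s
w_5 = (5.9 − 4.0)/2 = 0.95 m; q_5 = 1.01 × 1.77 × 0.95 = 1.698 m³/s
w_6 = (7.3 − 5.3)/2 = 1 m; q_6 = 0.82 × 1.07 × 1 = 0.8774 m³/s
w_7 = (9.1 − 5.9)/2 = 1.6 m; q_7 = 0.51 × 0.80 × 1.6 = 0.6528 m³/s
w_8 = (9.1 − 7.3)/2 = 0.9 m; q_8 = 0.37 × 0.39 × 0.9 = 0.1299 m³/s
Q = Σ qᵢ = 6.858 m³/s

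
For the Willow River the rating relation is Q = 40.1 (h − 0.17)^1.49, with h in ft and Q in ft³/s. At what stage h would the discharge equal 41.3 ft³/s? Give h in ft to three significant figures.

1.19 ft

h − h₀ = (Q/C)^(1/b) = (41.3/40.1)^(1/1.49) = 1.020 ft
h = 0.17 + 1.020 = 1.190 ft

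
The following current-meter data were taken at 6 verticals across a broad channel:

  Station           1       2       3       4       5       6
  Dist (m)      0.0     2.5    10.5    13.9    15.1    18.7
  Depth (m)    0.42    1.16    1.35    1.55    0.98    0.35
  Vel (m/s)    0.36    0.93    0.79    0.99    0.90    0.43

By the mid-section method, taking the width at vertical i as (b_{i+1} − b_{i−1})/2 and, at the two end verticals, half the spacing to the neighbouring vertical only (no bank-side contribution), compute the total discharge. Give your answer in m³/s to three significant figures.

17.8 m³/s

w_1 = (2.5 − 0.0)/2 = 1.25 m; q_1 = 0.36 × 0.42 × 1.25 = 0.1890 m³/s
w_2 = (10.5 − 0.0)/2 = 5.25 m; q_2 = 0.93 × 1.16 × 5.25 = 5.664 m³/s
w_3 = (13.9 − 2.5)/2 = 5.7 m; q_3 = 0.79 × 1.35 × 5.7 = 6.079 m³/s
w_4 = (15.1 − 10.5)/2 = 2.3 m; q_4 = 0.99 × 1.55 × 2.3 = 3.529 m³/s
w_5 = (18.7 − 13.9)/2 = 2.4 m; q_5 = 0.90 × 0.98 × 2.4 = 2.117 m³/s
w_6 = (18.7 − 15.1)/2 = 1.8 m; q_6 = 0.43 × 0.35 × 1.8 = 0.2709 m³/s
Q = Σ qᵢ = 17.85 m³/s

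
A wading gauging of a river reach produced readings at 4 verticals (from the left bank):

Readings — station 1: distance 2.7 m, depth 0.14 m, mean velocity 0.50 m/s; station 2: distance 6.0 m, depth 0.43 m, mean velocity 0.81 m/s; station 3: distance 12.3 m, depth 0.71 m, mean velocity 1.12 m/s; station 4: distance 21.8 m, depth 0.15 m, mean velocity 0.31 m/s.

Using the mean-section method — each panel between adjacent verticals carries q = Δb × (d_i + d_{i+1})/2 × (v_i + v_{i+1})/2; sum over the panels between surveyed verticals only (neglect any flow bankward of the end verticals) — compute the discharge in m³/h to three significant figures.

25200 m³/h

Panel 1-2: Δb = 3.3 m, d̄ = (0.14+0.43)/2 = 0.285, v̄ = (0.50+0.81)/2 = 0.655 → q = 3.3×0.285×0.655 = 0.6160 m³/s
Panel 2-3: Δb = 6.3 m, d̄ = (0.43+0.71)/2 = 0.57, v̄ = (0.81+1.12)/2 = 0.965 → q = 6.3×0.57×0.965 = 3.465 m³/s
Panel 3-4: Δb = 9.5 m, d̄ = (0.71+0.15)/2 = 0.43, v̄ = (1.12+0.31)/2 = 0.715 → q = 9.5×0.43×0.715 = 2.921 m³/s
Q = Σ q = 7.002 m³/s
= 7.002 × 3600 = 25210 m³/h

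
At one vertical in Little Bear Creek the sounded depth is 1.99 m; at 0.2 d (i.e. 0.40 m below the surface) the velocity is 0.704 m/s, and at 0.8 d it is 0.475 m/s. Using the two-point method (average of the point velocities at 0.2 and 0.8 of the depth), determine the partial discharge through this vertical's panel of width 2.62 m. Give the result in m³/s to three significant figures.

3.07 m³/s

v̄ = (0.704 + 0.475) / 2 = 0.5895 m/s
q = v̄ × d × w = 0.5895 × 1.99 × 2.62 = 3.074 m³/s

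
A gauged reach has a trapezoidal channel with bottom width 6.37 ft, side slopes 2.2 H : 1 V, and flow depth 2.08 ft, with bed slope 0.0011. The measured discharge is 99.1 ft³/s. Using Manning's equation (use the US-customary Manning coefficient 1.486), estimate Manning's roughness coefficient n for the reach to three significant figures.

A = (b + z·y)·y = (6.37 + 2.2×2.08)×2.08 = 22.77 ft²
P = b + 2y√(1+z²) = 6.37 + 2×2.08×√(1+2.2²) = 16.42 ft
R = A/P = 22.77/16.42 = 1.386 ft
n = (1.486/Q)·A·R^(2/3)·S^(1/2) = (1.486/99.1) × 22.77 × 1.243 × 0.03317 = 0.01408

0.0141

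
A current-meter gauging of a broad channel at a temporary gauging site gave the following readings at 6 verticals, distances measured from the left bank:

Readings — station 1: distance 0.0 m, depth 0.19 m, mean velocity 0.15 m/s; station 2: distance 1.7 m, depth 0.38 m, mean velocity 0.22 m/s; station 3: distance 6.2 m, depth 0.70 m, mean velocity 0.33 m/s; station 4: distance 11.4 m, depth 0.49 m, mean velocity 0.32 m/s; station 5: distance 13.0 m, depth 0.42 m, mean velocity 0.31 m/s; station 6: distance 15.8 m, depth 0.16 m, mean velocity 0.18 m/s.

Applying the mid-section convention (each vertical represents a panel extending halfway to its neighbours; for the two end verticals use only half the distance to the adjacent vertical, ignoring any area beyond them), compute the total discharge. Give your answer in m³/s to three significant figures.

w_1 = (1.7 − 0.0)/2 = 0.85 m; q_1 = 0.15 × 0.19 × 0.85 = 0.02423 m³/s
w_2 = (6.2 − 0.0)/2 = 3.1 m; q_2 = 0.22 × 0.38 × 3.1 = 0.2592 m³/s
w_3 = (11.4 − 1.7)/2 = 4.85 m; q_3 = 0.33 × 0.70 × 4.85 = 1.120 m³/s
w_4 = (13.0 − 6.2)/2 = 3.4 m; q_4 = 0.32 × 0.49 × 3.4 = 0.5331 m³/s
w_5 = (15.8 − 11.4)/2 = 2.2 m; q_5 = 0.31 × 0.42 × 2.2 = 0.2864 m³/s
w_6 = (15.8 − 13.0)/2 = 1.4 m; q_6 = 0.18 × 0.16 × 1.4 = 0.04032 m³/s
Q = Σ qᵢ = 2.264 m³/s

2.26 m³/s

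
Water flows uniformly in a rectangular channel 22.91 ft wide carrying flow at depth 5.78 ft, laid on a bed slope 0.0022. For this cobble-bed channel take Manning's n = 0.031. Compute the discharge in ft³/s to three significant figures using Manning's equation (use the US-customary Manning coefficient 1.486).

A = b·y = 22.91 × 5.78 = 132.4 ft²
P = b + 2y = 22.91 + 2×5.78 = 34.47 ft
R = A/P = 132.4/34.47 = 3.842 ft
Q = (1.486/n)·A·R^(2/3)·S^(1/2) = (1.486/0.031) × 132.4 × 3.842^(2/3) × 0.0022^(1/2) = 730.3 ft³/s

730 ft³/s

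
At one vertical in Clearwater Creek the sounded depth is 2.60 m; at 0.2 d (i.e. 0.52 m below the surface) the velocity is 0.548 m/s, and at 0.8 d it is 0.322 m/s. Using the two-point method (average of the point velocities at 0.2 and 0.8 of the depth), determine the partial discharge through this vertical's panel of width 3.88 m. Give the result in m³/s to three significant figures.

v̄ = (0.548 + 0.322) / 2 = 0.4350 m/s
q = v̄ × d × w = 0.4350 × 2.60 × 3.88 = 4.388 m³/s

4.39 m³/s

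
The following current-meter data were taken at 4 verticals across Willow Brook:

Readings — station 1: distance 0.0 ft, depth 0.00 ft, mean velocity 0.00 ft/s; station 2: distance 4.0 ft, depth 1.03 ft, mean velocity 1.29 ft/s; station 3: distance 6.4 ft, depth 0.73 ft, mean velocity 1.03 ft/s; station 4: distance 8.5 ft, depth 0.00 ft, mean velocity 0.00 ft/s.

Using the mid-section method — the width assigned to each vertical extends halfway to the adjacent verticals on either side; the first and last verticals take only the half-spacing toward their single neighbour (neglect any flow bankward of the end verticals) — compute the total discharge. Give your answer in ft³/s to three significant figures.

w_2 = (6.4 − 0.0)/2 = 3.2 ft; q_2 = 1.29 × 1.03 × 3.2 = 4.252 ft³/s
w_3 = (8.5 − 4.0)/2 = 2.25 ft; q_3 = 1.03 × 0.73 × 2.25 = 1.692 ft³/s
Stations 1, 4 contribute zero (depth or velocity is 0).
Q = Σ qᵢ = 5.944 ft³/s

5.94 ft³/s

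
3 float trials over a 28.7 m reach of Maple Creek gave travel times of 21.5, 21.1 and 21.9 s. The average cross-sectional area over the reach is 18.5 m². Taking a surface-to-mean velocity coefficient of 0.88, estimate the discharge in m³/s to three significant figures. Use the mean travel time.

21.7 m³/s

t̄ = (21.5 + 21.1 + 21.9) / 3 = 21.5 s
v_surface = L / t̄ = 28.7 / 21.5 = 1.335 m/s
v_mean = 0.88 × 1.335 = 1.175 m/s
Q = A × v_mean = 18.5 × 1.175 = 21.73 m³/s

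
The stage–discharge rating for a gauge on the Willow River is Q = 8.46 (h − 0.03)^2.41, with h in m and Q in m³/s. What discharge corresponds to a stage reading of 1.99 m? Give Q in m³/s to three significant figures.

Q = 8.46 × (1.99 − 0.03)^2.41 = 8.46 × 1.96^2.41 = 42.83 m³/s

42.8 m³/s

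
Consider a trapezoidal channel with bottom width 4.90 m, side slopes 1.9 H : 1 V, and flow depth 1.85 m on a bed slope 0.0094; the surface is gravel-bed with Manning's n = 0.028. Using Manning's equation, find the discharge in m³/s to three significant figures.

61.3 m³/s

A = (b + z·y)·y = (4.90 + 1.9×1.85)×1.85 = 15.57 m²
P = b + 2y√(1+z²) = 4.90 + 2×1.85×√(1+1.9²) = 12.84 m
R = A/P = 15.57/12.84 = 1.212 m
Q = (1/n)·A·R^(2/3)·S^(1/2) = (1/0.028) × 15.57 × 1.212^(2/3) × 0.0094^(1/2) = 61.28 m³/s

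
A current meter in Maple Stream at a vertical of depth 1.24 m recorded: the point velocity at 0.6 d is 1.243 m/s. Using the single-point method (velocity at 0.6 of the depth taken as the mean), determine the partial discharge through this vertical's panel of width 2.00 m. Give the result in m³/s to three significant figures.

v̄ = v₀.₆ = 1.243 m/s
q = v̄ × d × w = 1.243 × 1.24 × 2.00 = 3.083 m³/s

3.08 m³/s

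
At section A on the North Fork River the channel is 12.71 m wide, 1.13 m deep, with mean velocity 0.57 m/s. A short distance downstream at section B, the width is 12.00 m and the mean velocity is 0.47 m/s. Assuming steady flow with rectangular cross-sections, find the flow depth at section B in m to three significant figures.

1.45 m

Q = A₁V₁ = (12.71×1.13) × 0.57 = 8.187 m³/s
d₂ = Q/(b₂ V₂) = 8.187/(12.00×0.47) = 1.452 m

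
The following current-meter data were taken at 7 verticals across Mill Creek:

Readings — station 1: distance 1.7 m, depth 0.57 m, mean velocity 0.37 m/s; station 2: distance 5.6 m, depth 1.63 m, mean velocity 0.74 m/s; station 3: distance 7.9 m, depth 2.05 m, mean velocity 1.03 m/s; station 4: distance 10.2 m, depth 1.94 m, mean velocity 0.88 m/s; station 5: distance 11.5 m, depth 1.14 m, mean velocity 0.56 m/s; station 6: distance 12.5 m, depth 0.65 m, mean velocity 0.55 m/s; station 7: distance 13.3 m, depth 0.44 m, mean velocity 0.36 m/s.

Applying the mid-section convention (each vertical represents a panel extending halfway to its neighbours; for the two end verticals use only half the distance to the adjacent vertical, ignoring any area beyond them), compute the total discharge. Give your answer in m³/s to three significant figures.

13.2 m³/s

w_1 = (5.6 − 1.7)/2 = 1.95 m; q_1 = 0.37 × 0.57 × 1.95 = 0.4113 m³/s
w_2 = (7.9 − 1.7)/2 = 3.1 m; q_2 = 0.74 × 1.63 × 3.1 = 3.739 m³/s
w_3 = (10.2 − 5.6)/2 = 2.3 m; q_3 = 1.03 × 2.05 × 2.3 = 4.856 m³/s
w_4 = (11.5 − 7.9)/2 = 1.8 m; q_4 = 0.88 × 1.94 × 1.8 = 3.073 m³/s
w_5 = (12.5 − 10.2)/2 = 1.15 m; q_5 = 0.56 × 1.14 × 1.15 = 0.7342 m³/s
w_6 = (13.3 − 11.5)/2 = 0.9 m; q_6 = 0.55 × 0.65 × 0.9 = 0.3218 m³/s
w_7 = (13.3 − 12.5)/2 = 0.4 m; q_7 = 0.36 × 0.44 × 0.4 = 0.06336 m³/s
Q = Σ qᵢ = 13.20 m³/s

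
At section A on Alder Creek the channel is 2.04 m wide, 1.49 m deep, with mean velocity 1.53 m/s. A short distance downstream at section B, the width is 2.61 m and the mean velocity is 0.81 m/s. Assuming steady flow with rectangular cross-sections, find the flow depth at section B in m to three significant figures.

2.20 m

Q = A₁V₁ = (2.04×1.49) × 1.53 = 4.651 m³/s
d₂ = Q/(b₂ V₂) = 4.651/(2.61×0.81) = 2.200 m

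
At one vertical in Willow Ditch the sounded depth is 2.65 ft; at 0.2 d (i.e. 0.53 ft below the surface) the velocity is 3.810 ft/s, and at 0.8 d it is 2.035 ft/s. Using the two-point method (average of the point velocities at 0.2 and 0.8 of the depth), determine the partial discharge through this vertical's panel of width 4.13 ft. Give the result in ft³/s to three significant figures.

v̄ = (3.810 + 2.035) / 2 = 2.923 ft/s
q = v̄ × d × w = 2.923 × 2.65 × 4.13 = 31.99 ft³/s

32.0 ft³/s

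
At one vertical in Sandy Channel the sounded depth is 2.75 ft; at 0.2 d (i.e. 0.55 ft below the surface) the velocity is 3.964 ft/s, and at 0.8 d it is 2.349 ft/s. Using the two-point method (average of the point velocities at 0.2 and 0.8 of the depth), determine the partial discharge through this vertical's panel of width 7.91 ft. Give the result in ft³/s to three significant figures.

68.7 ft³/s

v̄ = (3.964 + 2.349) / 2 = 3.157 ft/s
q = v̄ × d × w = 3.157 × 2.75 × 7.91 = 68.66 ft³/s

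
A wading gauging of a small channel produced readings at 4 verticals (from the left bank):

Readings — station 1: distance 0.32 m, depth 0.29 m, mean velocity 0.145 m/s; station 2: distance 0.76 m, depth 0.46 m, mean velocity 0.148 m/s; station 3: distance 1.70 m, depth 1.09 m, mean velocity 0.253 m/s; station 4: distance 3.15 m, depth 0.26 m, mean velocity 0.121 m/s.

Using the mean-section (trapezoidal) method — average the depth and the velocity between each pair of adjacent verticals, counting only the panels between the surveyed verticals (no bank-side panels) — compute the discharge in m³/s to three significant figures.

Panel 1-2: Δb = 0.44 m, d̄ = (0.29+0.46)/2 = 0.375, v̄ = (0.145+0.148)/2 = 0.1465 → q = 0.44×0.375×0.1465 = 0.02417 m³/s
Panel 2-3: Δb = 0.94 m, d̄ = (0.46+1.09)/2 = 0.775, v̄ = (0.148+0.253)/2 = 0.2005 → q = 0.94×0.775×0.2005 = 0.1461 m³/s
Panel 3-4: Δb = 1.45 m, d̄ = (1.09+0.26)/2 = 0.675, v̄ = (0.253+0.121)/2 = 0.187 → q = 1.45×0.675×0.187 = 0.1830 m³/s
Q = Σ q = 0.3533 m³/s

0.353 m³/s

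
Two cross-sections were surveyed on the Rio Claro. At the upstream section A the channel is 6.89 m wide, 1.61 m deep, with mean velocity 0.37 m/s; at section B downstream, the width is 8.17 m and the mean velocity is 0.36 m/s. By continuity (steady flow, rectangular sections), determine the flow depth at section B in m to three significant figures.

Q = A₁V₁ = (6.89×1.61) × 0.37 = 4.104 m³/s
d₂ = Q/(b₂ V₂) = 4.104/(8.17×0.36) = 1.395 m

1.40 m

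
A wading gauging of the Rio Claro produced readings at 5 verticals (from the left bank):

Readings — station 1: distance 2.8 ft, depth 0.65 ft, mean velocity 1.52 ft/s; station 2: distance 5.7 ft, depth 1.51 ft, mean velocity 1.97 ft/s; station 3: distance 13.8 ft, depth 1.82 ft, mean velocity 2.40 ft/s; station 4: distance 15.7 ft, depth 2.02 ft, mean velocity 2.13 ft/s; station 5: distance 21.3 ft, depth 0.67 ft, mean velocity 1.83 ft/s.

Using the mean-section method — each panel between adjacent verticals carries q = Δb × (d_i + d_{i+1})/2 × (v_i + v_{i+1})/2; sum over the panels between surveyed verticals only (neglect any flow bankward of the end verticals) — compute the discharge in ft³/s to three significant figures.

58.1 ft³/s

Panel 1-2: Δb = 2.9 ft, d̄ = (0.65+1.51)/2 = 1.08, v̄ = (1.52+1.97)/2 = 1.745 → q = 2.9×1.08×1.745 = 5.465 ft³/s
Panel 2-3: Δb = 8.1 ft, d̄ = (1.51+1.82)/2 = 1.665, v̄ = (1.97+2.40)/2 = 2.185 → q = 8.1×1.665×2.185 = 29.47 ft³/s
Panel 3-4: Δb = 1.9 ft, d̄ = (1.82+2.02)/2 = 1.92, v̄ = (2.40+2.13)/2 = 2.265 → q = 1.9×1.92×2.265 = 8.263 ft³/s
Panel 4-5: Δb = 5.6 ft, d̄ = (2.02+0.67)/2 = 1.345, v̄ = (2.13+1.83)/2 = 1.98 → q = 5.6×1.345×1.98 = 14.91 ft³/s
Q = Σ q = 58.11 ft³/s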